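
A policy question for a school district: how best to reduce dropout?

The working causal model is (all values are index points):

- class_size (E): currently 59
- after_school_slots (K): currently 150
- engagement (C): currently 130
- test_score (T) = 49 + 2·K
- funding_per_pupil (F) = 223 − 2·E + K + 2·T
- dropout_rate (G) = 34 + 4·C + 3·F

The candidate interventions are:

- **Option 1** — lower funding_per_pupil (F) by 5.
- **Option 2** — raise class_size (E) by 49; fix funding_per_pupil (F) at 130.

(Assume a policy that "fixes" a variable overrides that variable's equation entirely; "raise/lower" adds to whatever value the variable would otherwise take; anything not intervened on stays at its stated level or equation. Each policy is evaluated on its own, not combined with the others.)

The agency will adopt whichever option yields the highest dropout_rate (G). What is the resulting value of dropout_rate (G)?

3398

Option 1 (F − 5):
  E = 59
  K = 150
  C = 130
  T = 49 + 2·150 = 349
  F = 223 − 2·59 + 150 + 2·349 (−5 from intervention) = 948
  G = 34 + 4·130 + 3·948 = 3398
Option 2 (E + 49, F := 130):
  E = 59 + 49 = 108
  K = 150
  C = 130
  T = 49 + 2·150 = 349
  F = 130
  G = 34 + 4·130 + 3·130 = 944
Comparing — Option 1: G=3398, Option 2: G=944. Highest is 3398 (Option 1).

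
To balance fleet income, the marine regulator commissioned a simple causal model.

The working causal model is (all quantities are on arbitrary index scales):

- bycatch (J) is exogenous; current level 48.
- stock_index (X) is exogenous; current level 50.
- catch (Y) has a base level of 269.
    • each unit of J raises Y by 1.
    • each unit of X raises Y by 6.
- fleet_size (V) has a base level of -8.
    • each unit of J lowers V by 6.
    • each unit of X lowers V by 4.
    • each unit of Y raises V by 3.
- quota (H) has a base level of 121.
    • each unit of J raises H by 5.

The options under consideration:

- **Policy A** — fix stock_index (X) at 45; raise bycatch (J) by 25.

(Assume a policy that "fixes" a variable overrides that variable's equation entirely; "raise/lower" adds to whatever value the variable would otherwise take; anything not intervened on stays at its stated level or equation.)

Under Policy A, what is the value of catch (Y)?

612

Policy A (X := 45, J + 25):
  J = 48 + 25 = 73
  X = 45
  Y = 269 + 73 + 6·45 = 612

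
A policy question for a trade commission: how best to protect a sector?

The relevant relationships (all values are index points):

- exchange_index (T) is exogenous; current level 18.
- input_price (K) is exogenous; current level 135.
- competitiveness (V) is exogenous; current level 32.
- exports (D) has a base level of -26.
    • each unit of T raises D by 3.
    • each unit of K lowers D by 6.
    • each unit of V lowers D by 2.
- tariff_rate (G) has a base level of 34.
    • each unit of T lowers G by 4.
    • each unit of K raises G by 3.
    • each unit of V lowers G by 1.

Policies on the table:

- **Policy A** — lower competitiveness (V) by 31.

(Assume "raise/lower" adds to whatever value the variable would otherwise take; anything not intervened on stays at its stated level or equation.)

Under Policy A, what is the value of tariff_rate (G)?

366

Policy A (V − 31):
  T = 18
  K = 135
  V = 32 − 31 = 1
  G = 34 − 4·18 + 3·135 − 1 = 366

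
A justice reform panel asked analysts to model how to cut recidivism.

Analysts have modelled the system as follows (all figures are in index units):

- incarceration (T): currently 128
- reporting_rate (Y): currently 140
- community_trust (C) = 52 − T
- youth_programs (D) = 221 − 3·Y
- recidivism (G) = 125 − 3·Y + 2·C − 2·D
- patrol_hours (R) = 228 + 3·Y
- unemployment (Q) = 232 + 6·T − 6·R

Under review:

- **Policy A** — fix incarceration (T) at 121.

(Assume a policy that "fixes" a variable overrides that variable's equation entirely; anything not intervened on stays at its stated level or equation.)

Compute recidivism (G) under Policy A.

-35

Policy A (T := 121):
  T = 121
  Y = 140
  C = 52 − 121 = -69
  D = 221 − 3·140 = -199
  G = 125 − 3·140 + 2·(-69) − 2·(-199) = -35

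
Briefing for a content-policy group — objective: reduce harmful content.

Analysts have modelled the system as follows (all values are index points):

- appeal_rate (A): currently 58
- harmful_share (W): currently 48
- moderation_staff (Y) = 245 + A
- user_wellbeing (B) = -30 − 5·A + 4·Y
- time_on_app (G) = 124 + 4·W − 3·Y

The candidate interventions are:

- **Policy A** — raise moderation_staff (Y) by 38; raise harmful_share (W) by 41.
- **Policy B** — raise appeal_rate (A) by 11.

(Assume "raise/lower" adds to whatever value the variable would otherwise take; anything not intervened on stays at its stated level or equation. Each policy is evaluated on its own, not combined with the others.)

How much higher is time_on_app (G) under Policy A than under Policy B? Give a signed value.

83

Policy A (Y + 38, W + 41):
  A = 58
  W = 48 + 41 = 89
  Y = 245 + 58 (+38 from intervention) = 341
  G = 124 + 4·89 − 3·341 = -543
Policy B (A + 11):
  A = 58 + 11 = 69
  W = 48
  Y = 245 + 69 = 314
  G = 124 + 4·48 − 3·314 = -626
G: -543 − (-626) = 83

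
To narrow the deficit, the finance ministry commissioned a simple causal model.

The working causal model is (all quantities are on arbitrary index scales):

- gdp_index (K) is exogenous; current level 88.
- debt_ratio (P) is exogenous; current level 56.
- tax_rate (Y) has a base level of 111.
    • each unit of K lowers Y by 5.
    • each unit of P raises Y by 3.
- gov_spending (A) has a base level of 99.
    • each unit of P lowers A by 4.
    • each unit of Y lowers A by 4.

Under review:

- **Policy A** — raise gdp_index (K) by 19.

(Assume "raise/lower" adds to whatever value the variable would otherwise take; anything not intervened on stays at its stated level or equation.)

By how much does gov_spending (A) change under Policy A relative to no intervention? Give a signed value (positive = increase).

380

Baseline:
  K = 88
  P = 56
  Y = 111 − 5·88 + 3·56 = -161
  A = 99 − 4·56 − 4·(-161) = 519
Policy A (K + 19):
  K = 88 + 19 = 107
  P = 56
  Y = 111 − 5·107 + 3·56 = -256
  A = 99 − 4·56 − 4·(-256) = 899
Change in A: 899 − 519 = 380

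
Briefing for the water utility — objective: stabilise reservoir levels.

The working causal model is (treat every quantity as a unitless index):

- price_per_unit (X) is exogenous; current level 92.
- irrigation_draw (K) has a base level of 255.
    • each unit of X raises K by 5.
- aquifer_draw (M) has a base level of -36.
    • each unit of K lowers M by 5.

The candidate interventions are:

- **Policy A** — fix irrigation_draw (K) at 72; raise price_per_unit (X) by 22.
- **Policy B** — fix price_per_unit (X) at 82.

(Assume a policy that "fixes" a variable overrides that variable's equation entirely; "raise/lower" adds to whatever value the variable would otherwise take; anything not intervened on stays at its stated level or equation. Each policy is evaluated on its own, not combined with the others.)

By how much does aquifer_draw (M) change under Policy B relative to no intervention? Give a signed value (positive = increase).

250

Baseline:
  X = 92
  K = 255 + 5·92 = 715
  M = -36 − 5·715 = -3611
Policy B (X := 82):
  X = 82
  K = 255 + 5·82 = 665
  M = -36 − 5·665 = -3361
Change in M: -3361 − (-3611) = 250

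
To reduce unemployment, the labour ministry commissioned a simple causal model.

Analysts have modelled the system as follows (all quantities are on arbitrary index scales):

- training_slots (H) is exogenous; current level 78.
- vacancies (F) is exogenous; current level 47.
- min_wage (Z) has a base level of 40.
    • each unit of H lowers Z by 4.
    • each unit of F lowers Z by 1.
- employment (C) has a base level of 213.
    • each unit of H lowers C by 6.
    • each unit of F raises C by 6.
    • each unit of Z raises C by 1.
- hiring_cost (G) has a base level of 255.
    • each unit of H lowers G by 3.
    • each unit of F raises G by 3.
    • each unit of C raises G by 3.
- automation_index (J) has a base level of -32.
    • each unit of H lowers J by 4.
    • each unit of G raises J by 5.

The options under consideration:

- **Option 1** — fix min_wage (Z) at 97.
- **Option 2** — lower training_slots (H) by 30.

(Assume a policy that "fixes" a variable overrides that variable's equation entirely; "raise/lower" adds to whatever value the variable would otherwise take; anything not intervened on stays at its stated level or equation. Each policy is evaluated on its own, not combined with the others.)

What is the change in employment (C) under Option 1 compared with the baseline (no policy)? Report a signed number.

416

Baseline:
  H = 78
  F = 47
  Z = 40 − 4·78 − 47 = -319
  C = 213 − 6·78 + 6·47 + (-319) = -292
Option 1 (Z := 97):
  H = 78
  F = 47
  Z = 97
  C = 213 − 6·78 + 6·47 + 97 = 124
Change in C: 124 − (-292) = 416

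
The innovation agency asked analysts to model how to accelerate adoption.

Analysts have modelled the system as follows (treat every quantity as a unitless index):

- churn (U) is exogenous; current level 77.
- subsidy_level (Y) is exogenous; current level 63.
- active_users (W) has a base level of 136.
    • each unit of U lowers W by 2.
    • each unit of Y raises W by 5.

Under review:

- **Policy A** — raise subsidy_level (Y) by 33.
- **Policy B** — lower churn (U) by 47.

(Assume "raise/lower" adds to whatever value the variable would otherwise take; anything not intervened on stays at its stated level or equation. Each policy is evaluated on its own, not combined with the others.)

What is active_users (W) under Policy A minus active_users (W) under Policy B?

71

Policy A (Y + 33):
  U = 77
  Y = 63 + 33 = 96
  W = 136 − 2·77 + 5·96 = 462
Policy B (U − 47):
  U = 77 − 47 = 30
  Y = 63
  W = 136 − 2·30 + 5·63 = 391
W: 462 − 391 = 71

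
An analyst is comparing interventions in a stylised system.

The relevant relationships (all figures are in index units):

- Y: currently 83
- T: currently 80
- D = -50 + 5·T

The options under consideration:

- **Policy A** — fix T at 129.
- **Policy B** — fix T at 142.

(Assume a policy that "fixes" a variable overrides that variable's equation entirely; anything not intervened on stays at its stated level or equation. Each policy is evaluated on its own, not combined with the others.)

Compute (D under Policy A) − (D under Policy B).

-65

Policy A (T := 129):
  T = 129
  D = -50 + 5·129 = 595
Policy B (T := 142):
  T = 142
  D = -50 + 5·142 = 660
D: 595 − 660 = -65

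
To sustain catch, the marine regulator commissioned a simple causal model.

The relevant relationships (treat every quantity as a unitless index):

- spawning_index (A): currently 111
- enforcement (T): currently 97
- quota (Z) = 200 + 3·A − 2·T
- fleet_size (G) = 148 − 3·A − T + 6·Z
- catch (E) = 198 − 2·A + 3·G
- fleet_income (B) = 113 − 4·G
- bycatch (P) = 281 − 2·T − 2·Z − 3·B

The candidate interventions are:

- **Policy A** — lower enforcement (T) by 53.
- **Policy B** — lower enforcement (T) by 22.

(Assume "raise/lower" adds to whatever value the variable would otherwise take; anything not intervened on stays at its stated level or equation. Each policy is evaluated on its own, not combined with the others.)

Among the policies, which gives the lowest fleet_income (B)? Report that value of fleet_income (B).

-9651

Policy A (T − 53):
  A = 111
  T = 97 − 53 = 44
  Z = 200 + 3·111 − 2·44 = 445
  G = 148 − 3·111 − 44 + 6·445 = 2441
  B = 113 − 4·2441 = -9651
Policy B (T − 22):
  A = 111
  T = 97 − 22 = 75
  Z = 200 + 3·111 − 2·75 = 383
  G = 148 − 3·111 − 75 + 6·383 = 2038
  B = 113 − 4·2038 = -8039
Comparing — Policy A: B=-9651, Policy B: B=-8039. Lowest is -9651 (Policy A).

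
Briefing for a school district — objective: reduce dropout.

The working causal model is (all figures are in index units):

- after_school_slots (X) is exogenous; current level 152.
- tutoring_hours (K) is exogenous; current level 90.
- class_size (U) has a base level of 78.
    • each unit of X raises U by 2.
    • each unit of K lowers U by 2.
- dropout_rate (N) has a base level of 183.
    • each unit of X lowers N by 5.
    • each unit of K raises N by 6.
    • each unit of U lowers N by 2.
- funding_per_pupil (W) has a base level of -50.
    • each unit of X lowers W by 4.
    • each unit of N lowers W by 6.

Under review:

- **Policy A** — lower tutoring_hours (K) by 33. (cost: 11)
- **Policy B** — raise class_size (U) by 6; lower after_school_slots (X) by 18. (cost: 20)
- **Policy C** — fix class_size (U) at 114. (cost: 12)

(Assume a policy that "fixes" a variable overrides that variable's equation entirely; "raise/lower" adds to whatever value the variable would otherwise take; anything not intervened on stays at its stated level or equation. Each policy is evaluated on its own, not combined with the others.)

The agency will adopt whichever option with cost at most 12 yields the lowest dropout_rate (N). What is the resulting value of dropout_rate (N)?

Policy A (K − 33):
  X = 152
  K = 90 − 33 = 57
  U = 78 + 2·152 − 2·57 = 268
  N = 183 − 5·152 + 6·57 − 2·268 = -771
Policy C (U := 114):
  X = 152
  K = 90
  U = 114
  N = 183 − 5·152 + 6·90 − 2·114 = -265
Comparing — Policy A: N=-771, Policy C: N=-265. Lowest is -771 (Policy A).

-771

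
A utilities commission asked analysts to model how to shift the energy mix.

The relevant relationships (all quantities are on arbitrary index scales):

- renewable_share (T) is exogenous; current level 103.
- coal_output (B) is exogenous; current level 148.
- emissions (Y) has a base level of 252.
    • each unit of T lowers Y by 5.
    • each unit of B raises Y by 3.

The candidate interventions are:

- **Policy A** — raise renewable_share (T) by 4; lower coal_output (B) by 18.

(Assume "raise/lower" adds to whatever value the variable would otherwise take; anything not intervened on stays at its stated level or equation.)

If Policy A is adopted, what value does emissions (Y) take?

Policy A (T + 4, B − 18):
  T = 103 + 4 = 107
  B = 148 − 18 = 130
  Y = 252 − 5·107 + 3·130 = 107

107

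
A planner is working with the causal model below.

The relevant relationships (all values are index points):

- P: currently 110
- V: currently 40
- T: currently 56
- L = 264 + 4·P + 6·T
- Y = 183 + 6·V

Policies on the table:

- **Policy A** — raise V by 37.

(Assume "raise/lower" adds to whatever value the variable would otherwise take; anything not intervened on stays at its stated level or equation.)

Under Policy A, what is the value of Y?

Policy A (V + 37):
  V = 40 + 37 = 77
  Y = 183 + 6·77 = 645

645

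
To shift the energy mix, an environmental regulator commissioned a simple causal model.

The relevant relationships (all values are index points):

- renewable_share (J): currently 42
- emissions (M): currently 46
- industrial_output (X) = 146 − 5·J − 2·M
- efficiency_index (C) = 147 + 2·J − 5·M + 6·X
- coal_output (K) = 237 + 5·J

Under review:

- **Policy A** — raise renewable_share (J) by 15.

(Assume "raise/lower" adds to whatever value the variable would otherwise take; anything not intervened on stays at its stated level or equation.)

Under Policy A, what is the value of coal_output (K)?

Policy A (J + 15):
  J = 42 + 15 = 57
  K = 237 + 5·57 = 522

522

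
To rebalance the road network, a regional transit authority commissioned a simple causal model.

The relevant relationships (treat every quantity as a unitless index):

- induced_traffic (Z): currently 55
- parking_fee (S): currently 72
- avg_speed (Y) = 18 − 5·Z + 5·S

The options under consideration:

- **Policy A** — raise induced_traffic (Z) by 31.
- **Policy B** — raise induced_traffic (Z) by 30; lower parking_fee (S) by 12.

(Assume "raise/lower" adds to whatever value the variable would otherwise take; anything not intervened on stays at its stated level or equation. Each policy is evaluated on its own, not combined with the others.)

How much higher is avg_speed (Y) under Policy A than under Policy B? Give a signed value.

Policy A (Z + 31):
  Z = 55 + 31 = 86
  S = 72
  Y = 18 − 5·86 + 5·72 = -52
Policy B (Z + 30, S − 12):
  Z = 55 + 30 = 85
  S = 72 − 12 = 60
  Y = 18 − 5·85 + 5·60 = -107
Y: -52 − (-107) = 55

55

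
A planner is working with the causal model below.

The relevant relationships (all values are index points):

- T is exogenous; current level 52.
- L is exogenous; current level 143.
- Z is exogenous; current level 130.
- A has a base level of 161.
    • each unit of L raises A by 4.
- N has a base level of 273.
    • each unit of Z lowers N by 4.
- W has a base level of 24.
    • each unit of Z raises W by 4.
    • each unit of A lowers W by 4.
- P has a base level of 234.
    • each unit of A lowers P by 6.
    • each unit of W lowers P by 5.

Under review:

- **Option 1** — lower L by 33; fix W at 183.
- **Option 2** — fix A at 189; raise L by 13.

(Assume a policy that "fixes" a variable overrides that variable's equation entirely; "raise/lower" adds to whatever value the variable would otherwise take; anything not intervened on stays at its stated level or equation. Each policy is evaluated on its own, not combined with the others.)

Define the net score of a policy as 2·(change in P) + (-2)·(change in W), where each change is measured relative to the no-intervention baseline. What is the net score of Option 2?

-19584

Baseline:
  L = 143
  Z = 130
  A = 161 + 4·143 = 733
  W = 24 + 4·130 − 4·733 = -2388
  P = 234 − 6·733 − 5·(-2388) = 7776
Option 2 (A := 189, L + 13):
  L = 143 + 13 = 156
  Z = 130
  A = 189
  W = 24 + 4·130 − 4·189 = -212
  P = 234 − 6·189 − 5·(-212) = 160
ΔP = 160 − 7776 = -7616; ΔW = -212 − (-2388) = 2176
Score = 2·(-7616) + (-2)·2176 = -19584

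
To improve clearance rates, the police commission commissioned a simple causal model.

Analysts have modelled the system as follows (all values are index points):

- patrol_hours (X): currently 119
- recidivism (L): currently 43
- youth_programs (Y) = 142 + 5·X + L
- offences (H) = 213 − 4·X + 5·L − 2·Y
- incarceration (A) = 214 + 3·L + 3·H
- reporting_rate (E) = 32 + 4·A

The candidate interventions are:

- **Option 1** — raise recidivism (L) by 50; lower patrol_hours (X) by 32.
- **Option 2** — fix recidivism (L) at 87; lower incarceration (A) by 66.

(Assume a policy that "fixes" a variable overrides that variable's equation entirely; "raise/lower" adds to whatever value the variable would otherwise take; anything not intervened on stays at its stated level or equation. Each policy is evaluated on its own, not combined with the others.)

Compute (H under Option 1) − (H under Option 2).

466

Option 1 (L + 50, X − 32):
  X = 119 − 32 = 87
  L = 43 + 50 = 93
  Y = 142 + 5·87 + 93 = 670
  H = 213 − 4·87 + 5·93 − 2·670 = -1010
Option 2 (L := 87, A − 66):
  X = 119
  L = 87
  Y = 142 + 5·119 + 87 = 824
  H = 213 − 4·119 + 5·87 − 2·824 = -1476
H: -1010 − (-1476) = 466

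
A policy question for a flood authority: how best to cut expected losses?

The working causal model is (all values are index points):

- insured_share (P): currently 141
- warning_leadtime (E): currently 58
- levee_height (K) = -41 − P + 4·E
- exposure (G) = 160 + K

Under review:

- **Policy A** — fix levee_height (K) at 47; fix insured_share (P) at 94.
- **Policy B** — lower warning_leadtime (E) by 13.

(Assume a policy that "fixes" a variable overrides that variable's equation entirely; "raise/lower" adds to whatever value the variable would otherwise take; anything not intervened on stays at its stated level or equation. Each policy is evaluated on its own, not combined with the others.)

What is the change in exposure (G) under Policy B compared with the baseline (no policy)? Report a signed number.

Baseline:
  P = 141
  E = 58
  K = -41 − 141 + 4·58 = 50
  G = 160 + 50 = 210
Policy B (E − 13):
  P = 141
  E = 58 − 13 = 45
  K = -41 − 141 + 4·45 = -2
  G = 160 + (-2) = 158
Change in G: 158 − 210 = -52

-52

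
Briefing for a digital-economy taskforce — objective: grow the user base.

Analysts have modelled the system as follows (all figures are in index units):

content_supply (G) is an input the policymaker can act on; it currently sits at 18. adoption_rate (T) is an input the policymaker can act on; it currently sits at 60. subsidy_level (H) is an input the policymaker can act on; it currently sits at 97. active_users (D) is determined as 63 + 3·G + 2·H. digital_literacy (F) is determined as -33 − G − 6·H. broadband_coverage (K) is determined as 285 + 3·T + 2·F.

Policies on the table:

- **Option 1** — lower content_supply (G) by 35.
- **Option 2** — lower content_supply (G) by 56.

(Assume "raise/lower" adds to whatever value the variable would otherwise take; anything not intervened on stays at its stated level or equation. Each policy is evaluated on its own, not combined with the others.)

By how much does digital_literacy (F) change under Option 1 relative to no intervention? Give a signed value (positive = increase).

Baseline:
  G = 18
  H = 97
  F = -33 − 18 − 6·97 = -633
Option 1 (G − 35):
  G = 18 − 35 = -17
  H = 97
  F = -33 − (-17) − 6·97 = -598
Change in F: -598 − (-633) = 35

35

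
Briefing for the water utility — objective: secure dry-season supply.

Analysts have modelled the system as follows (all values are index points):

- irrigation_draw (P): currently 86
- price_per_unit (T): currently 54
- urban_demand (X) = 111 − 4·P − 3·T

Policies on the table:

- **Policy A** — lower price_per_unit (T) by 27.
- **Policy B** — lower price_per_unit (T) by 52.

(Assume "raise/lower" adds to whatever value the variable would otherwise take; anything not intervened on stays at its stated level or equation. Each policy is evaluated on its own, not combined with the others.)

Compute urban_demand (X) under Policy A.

Policy A (T − 27):
  P = 86
  T = 54 − 27 = 27
  X = 111 − 4·86 − 3·27 = -314

-314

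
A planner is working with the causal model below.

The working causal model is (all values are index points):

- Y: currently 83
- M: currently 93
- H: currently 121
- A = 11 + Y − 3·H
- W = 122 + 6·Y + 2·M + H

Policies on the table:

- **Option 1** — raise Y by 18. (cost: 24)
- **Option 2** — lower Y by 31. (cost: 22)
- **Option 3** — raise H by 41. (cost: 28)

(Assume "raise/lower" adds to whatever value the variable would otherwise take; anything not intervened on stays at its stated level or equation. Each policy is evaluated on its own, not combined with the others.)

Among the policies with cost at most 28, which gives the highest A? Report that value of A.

-251

Option 1 (Y + 18):
  Y = 83 + 18 = 101
  H = 121
  A = 11 + 101 − 3·121 = -251
Option 2 (Y − 31):
  Y = 83 − 31 = 52
  H = 121
  A = 11 + 52 − 3·121 = -300
Option 3 (H + 41):
  Y = 83
  H = 121 + 41 = 162
  A = 11 + 83 − 3·162 = -392
Comparing — Option 1: A=-251, Option 2: A=-300, Option 3: A=-392. Highest is -251 (Option 1).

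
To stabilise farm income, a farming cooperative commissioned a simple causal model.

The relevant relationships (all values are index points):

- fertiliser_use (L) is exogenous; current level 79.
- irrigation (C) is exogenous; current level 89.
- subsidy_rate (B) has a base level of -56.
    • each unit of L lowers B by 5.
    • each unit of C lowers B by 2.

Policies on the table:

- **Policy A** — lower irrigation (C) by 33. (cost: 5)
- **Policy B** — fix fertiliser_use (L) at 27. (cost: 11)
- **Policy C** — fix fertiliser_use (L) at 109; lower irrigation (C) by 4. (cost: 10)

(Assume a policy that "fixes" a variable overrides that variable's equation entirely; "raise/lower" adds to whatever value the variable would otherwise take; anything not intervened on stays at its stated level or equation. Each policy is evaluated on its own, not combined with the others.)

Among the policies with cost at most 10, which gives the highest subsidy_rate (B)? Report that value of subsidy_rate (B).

Policy A (C − 33):
  L = 79
  C = 89 − 33 = 56
  B = -56 − 5·79 − 2·56 = -563
Policy C (L := 109, C − 4):
  L = 109
  C = 89 − 4 = 85
  B = -56 − 5·109 − 2·85 = -771
Comparing — Policy A: B=-563, Policy C: B=-771. Highest is -563 (Policy A).

-563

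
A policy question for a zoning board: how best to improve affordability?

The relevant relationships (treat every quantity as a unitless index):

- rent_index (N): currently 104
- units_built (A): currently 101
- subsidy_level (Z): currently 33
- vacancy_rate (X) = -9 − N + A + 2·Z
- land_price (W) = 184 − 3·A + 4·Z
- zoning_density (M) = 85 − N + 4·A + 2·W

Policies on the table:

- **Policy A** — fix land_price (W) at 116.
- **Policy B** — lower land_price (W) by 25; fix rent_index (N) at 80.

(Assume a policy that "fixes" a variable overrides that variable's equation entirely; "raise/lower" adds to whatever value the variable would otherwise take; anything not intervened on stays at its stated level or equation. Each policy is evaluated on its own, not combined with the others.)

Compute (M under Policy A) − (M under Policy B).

232

Policy A (W := 116):
  N = 104
  A = 101
  Z = 33
  W = 116
  M = 85 − 104 + 4·101 + 2·116 = 617
Policy B (W − 25, N := 80):
  N = 80
  A = 101
  Z = 33
  W = 184 − 3·101 + 4·33 (−25 from intervention) = -12
  M = 85 − 80 + 4·101 + 2·(-12) = 385
M: 617 − 385 = 232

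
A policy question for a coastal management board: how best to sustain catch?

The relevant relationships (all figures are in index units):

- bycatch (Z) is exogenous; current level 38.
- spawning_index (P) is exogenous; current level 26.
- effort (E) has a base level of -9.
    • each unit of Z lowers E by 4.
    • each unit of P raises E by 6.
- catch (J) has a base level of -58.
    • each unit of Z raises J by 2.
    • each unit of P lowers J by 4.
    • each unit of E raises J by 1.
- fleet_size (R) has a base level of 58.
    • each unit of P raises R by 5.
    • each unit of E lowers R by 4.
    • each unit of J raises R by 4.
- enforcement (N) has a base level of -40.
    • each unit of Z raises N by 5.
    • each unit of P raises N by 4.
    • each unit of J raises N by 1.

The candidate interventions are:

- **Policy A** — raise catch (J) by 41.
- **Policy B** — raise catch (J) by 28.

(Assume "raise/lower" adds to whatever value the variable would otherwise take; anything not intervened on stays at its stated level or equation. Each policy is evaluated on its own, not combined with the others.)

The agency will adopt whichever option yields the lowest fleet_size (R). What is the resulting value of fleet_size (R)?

-44

Policy A (J + 41):
  Z = 38
  P = 26
  E = -9 − 4·38 + 6·26 = -5
  J = -58 + 2·38 − 4·26 + (-5) (+41 from intervention) = -50
  R = 58 + 5·26 − 4·(-5) + 4·(-50) = 8
Policy B (J + 28):
  Z = 38
  P = 26
  E = -9 − 4·38 + 6·26 = -5
  J = -58 + 2·38 − 4·26 + (-5) (+28 from intervention) = -63
  R = 58 + 5·26 − 4·(-5) + 4·(-63) = -44
Comparing — Policy A: R=8, Policy B: R=-44. Lowest is -44 (Policy B).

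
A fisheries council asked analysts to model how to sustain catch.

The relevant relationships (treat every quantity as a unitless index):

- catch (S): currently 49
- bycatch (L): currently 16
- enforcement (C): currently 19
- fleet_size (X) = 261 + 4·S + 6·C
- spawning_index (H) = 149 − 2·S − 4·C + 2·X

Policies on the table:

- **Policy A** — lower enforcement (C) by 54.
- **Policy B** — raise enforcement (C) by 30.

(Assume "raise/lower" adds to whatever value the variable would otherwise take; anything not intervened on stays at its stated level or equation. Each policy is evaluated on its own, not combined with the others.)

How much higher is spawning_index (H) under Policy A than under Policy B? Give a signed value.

Policy A (C − 54):
  S = 49
  C = 19 − 54 = -35
  X = 261 + 4·49 + 6·(-35) = 247
  H = 149 − 2·49 − 4·(-35) + 2·247 = 685
Policy B (C + 30):
  S = 49
  C = 19 + 30 = 49
  X = 261 + 4·49 + 6·49 = 751
  H = 149 − 2·49 − 4·49 + 2·751 = 1357
H: 685 − 1357 = -672

-672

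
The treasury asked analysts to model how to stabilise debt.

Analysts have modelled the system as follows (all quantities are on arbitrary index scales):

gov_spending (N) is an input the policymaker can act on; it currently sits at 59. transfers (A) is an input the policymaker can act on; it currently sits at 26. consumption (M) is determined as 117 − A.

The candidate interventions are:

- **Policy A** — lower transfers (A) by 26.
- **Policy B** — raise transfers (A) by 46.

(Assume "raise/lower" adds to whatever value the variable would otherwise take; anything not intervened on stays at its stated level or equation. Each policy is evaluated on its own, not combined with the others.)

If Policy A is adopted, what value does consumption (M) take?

Policy A (A − 26):
  A = 26 − 26 = 0
  M = 117 − 0 = 117

117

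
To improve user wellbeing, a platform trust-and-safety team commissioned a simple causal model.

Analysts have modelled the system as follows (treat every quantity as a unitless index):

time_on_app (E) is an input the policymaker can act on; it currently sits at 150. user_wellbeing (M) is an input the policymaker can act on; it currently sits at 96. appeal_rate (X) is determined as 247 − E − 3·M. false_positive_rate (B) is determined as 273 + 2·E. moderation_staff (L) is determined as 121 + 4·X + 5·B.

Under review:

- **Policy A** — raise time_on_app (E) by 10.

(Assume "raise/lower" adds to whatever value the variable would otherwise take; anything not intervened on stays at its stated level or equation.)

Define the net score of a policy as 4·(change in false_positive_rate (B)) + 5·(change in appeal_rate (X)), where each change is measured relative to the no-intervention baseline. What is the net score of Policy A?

Baseline:
  E = 150
  M = 96
  X = 247 − 150 − 3·96 = -191
  B = 273 + 2·150 = 573
Policy A (E + 10):
  E = 150 + 10 = 160
  M = 96
  X = 247 − 160 − 3·96 = -201
  B = 273 + 2·160 = 593
ΔB = 593 − 573 = 20; ΔX = -201 − (-191) = -10
Score = 4·20 + 5·(-10) = 30

30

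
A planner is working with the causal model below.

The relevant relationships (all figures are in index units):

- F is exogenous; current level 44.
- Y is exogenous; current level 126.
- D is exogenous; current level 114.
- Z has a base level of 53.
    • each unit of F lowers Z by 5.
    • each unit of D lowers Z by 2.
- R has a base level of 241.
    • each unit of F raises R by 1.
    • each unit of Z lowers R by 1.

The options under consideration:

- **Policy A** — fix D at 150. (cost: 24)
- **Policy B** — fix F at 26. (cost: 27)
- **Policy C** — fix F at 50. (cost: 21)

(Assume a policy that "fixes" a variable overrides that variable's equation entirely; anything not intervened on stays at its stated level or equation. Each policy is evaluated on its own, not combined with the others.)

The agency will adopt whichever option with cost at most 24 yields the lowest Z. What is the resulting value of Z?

Policy A (D := 150):
  F = 44
  D = 150
  Z = 53 − 5·44 − 2·150 = -467
Policy C (F := 50):
  F = 50
  D = 114
  Z = 53 − 5·50 − 2·114 = -425
Comparing — Policy A: Z=-467, Policy C: Z=-425. Lowest is -467 (Policy A).

-467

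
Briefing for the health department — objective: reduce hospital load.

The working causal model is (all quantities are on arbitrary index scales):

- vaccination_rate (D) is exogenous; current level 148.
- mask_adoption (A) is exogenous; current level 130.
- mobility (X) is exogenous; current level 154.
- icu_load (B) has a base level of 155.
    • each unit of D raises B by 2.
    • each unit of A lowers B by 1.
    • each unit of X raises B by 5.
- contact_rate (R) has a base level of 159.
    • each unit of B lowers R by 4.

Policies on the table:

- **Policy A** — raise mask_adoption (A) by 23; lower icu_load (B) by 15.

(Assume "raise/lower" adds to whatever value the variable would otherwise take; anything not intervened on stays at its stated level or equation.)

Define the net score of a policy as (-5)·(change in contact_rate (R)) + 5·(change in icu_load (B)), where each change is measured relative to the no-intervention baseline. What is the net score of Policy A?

-950

Baseline:
  D = 148
  A = 130
  X = 154
  B = 155 + 2·148 − 130 + 5·154 = 1091
  R = 159 − 4·1091 = -4205
Policy A (A + 23, B − 15):
  D = 148
  A = 130 + 23 = 153
  X = 154
  B = 155 + 2·148 − 153 + 5·154 (−15 from intervention) = 1053
  R = 159 − 4·1053 = -4053
ΔR = -4053 − (-4205) = 152; ΔB = 1053 − 1091 = -38
Score = (-5)·152 + 5·(-38) = -950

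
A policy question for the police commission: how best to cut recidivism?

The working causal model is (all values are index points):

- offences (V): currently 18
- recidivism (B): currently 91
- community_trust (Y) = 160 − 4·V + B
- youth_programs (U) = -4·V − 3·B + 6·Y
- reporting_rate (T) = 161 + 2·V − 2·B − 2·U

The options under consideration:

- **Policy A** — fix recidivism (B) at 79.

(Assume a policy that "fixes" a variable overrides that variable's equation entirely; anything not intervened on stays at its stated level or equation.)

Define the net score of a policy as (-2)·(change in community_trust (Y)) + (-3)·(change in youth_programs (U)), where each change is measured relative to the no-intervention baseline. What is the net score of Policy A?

132

Baseline:
  V = 18
  B = 91
  Y = 160 − 4·18 + 91 = 179
  U = 0 − 4·18 − 3·91 + 6·179 = 729
Policy A (B := 79):
  V = 18
  B = 79
  Y = 160 − 4·18 + 79 = 167
  U = 0 − 4·18 − 3·79 + 6·167 = 693
ΔY = 167 − 179 = -12; ΔU = 693 − 729 = -36
Score = (-2)·(-12) + (-3)·(-36) = 132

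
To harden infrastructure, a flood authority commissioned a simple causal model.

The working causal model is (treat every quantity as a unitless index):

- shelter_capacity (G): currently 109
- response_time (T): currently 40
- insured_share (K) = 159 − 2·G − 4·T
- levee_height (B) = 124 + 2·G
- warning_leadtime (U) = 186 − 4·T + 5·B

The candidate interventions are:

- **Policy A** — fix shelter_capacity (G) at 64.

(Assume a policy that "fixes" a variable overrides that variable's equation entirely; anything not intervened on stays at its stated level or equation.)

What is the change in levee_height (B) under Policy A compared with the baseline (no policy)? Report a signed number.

Baseline:
  G = 109
  B = 124 + 2·109 = 342
Policy A (G := 64):
  G = 64
  B = 124 + 2·64 = 252
Change in B: 252 − 342 = -90

-90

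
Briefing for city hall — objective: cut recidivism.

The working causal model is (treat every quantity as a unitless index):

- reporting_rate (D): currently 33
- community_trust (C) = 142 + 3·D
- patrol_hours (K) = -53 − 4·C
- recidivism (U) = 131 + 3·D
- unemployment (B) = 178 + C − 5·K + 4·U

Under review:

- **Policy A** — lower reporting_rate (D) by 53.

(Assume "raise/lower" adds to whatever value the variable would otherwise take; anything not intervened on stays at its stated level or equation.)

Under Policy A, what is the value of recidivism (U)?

Policy A (D − 53):
  D = 33 − 53 = -20
  U = 131 + 3·(-20) = 71

71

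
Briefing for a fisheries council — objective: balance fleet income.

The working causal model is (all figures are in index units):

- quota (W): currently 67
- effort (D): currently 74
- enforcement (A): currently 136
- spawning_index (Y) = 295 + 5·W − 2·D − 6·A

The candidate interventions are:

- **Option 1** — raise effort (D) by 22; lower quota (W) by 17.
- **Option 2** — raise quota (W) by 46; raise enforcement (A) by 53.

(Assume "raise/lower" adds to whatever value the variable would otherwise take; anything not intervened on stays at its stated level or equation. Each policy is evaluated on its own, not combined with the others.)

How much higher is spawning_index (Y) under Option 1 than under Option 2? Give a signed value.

Option 1 (D + 22, W − 17):
  W = 67 − 17 = 50
  D = 74 + 22 = 96
  A = 136
  Y = 295 + 5·50 − 2·96 − 6·136 = -463
Option 2 (W + 46, A + 53):
  W = 67 + 46 = 113
  D = 74
  A = 136 + 53 = 189
  Y = 295 + 5·113 − 2·74 − 6·189 = -422
Y: -463 − (-422) = -41

-41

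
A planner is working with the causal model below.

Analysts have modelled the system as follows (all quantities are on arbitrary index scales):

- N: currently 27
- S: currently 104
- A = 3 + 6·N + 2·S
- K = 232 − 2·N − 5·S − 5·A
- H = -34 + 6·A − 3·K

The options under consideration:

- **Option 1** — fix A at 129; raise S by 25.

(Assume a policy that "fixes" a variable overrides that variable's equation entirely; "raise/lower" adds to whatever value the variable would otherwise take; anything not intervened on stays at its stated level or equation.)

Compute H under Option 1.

4076

Option 1 (A := 129, S + 25):
  N = 27
  S = 104 + 25 = 129
  A = 129
  K = 232 − 2·27 − 5·129 − 5·129 = -1112
  H = -34 + 6·129 − 3·(-1112) = 4076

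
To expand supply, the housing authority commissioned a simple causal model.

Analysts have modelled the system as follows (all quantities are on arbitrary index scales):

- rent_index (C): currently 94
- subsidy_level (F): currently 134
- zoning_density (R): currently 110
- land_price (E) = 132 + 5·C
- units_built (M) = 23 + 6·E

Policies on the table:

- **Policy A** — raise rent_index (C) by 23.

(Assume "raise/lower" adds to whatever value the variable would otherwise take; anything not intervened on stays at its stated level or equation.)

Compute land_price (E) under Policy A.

Policy A (C + 23):
  C = 94 + 23 = 117
  E = 132 + 5·117 = 717

717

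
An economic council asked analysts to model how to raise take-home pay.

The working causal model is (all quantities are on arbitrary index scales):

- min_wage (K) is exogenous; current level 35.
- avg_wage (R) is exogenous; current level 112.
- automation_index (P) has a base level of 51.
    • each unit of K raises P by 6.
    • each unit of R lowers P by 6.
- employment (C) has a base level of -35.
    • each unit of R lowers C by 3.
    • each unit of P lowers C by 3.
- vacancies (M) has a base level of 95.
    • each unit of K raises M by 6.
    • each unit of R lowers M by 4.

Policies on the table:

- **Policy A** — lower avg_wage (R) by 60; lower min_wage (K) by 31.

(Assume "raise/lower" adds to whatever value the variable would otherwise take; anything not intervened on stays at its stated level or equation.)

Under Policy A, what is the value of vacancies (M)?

-89

Policy A (R − 60, K − 31):
  K = 35 − 31 = 4
  R = 112 − 60 = 52
  M = 95 + 6·4 − 4·52 = -89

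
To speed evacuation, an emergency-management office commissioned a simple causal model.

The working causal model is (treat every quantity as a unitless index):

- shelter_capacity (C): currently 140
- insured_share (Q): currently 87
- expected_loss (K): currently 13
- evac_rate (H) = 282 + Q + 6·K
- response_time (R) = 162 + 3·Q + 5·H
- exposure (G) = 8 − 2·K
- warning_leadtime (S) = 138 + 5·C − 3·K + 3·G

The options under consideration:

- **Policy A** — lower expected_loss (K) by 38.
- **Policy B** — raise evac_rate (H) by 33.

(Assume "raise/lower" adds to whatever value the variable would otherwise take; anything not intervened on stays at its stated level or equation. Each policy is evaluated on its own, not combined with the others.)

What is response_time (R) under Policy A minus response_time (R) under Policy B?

-1305

Policy A (K − 38):
  Q = 87
  K = 13 − 38 = -25
  H = 282 + 87 + 6·(-25) = 219
  R = 162 + 3·87 + 5·219 = 1518
Policy B (H + 33):
  Q = 87
  K = 13
  H = 282 + 87 + 6·13 (+33 from intervention) = 480
  R = 162 + 3·87 + 5·480 = 2823
R: 1518 − 2823 = -1305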